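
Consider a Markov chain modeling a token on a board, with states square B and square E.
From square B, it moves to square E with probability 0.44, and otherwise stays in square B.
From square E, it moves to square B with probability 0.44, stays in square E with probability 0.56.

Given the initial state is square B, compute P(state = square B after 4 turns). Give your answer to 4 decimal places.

Propagate the distribution vector 4 turns from square B.
After 0 turns: (1.0000, 0.0000)
After 1 turn: (0.5600, 0.4400)
After 2 turns: (0.5072, 0.4928)
After 3 turns: (0.5009, 0.4991)
After 4 turns: (0.5001, 0.4999)
P(in square B after 4 turns) = 0.5001

0.5001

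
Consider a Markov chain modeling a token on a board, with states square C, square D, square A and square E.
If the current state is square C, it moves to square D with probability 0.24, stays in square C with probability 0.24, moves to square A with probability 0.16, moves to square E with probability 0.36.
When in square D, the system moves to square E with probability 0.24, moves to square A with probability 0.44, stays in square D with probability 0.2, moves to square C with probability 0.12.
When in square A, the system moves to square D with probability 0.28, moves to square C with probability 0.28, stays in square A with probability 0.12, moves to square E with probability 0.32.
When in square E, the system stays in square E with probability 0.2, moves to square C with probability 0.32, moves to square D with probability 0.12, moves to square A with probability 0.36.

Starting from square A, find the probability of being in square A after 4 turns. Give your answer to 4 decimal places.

0.2653

Propagate the distribution vector 4 turns from square A.
After 0 turns: (0.0000, 0.0000, 1.0000, 0.0000)
After 1 turn: (0.2800, 0.2800, 0.1200, 0.3200)
After 2 turns: (0.2368, 0.1952, 0.2976, 0.2704)
After 3 turns: (0.2501, 0.2116, 0.2568, 0.2814)
After 4 turns: (0.2474, 0.2080, 0.2653, 0.2793)
P(in square A after 4 turns) = 0.2653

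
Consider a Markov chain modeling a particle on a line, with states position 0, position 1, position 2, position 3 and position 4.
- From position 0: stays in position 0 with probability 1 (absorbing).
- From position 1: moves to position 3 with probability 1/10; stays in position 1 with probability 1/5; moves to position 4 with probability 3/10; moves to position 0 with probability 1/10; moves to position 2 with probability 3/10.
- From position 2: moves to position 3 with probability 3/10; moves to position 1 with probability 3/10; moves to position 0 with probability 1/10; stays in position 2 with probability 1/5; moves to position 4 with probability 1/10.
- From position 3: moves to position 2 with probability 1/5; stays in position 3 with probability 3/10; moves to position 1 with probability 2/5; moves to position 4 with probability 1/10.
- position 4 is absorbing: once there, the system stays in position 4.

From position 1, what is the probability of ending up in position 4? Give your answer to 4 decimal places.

0.7224

Let h(s) be the probability of absorption at position 4 starting from transient state s. Then h(position 4) = 1 and h(position 0) = 0. By first-step analysis:
h(position 1) = 0.1·0 + 0.2·h(position 1) + 0.3·h(position 2) + 0.1·h(position 3) + 0.3·1
h(position 2) = 0.1·0 + 0.3·h(position 1) + 0.2·h(position 2) + 0.3·h(position 3) + 0.1·1
h(position 3) = 0.4·h(position 1) + 0.2·h(position 2) + 0.3·h(position 3) + 0.1·1
Solving: h(position 1) = 0.7224, h(position 2) = 0.6768, h(position 3) = 0.7490.
Starting from position 1, the probability is 0.7224.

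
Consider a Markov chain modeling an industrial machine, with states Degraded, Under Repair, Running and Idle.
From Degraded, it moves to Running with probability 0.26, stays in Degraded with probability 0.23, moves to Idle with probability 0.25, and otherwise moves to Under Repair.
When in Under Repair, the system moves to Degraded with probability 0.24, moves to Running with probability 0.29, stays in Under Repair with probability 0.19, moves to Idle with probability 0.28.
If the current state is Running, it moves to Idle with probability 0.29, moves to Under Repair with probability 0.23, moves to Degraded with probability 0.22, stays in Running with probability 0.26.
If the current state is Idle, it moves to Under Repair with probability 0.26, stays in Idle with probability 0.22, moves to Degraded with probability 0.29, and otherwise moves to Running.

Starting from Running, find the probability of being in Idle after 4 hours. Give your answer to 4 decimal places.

Propagate the distribution vector 4 hours from Running.
After 0 hours: (0.0000, 0.0000, 1.0000, 0.0000)
After 1 hour: (0.2200, 0.2300, 0.2600, 0.2900)
After 2 hours: (0.2471, 0.2361, 0.2582, 0.2586)
After 3 hours: (0.2453, 0.2357, 0.2593, 0.2597)
After 4 hours: (0.2453, 0.2357, 0.2593, 0.2597)
P(in Idle after 4 hours) = 0.2597

0.2597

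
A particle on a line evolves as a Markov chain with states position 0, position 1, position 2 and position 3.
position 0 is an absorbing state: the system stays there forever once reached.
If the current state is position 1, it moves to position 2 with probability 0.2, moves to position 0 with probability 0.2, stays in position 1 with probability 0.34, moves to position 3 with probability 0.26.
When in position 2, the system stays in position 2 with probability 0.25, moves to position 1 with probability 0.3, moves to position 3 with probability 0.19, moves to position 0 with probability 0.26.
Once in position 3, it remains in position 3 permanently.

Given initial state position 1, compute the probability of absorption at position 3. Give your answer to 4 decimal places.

Let h(s) be the probability of absorption at position 3 starting from transient state s. Then h(position 3) = 1 and h(position 0) = 0. By first-step analysis:
h(position 1) = 0.2·0 + 0.34·h(position 1) + 0.2·h(position 2) + 0.26·1
h(position 2) = 0.26·0 + 0.3·h(position 1) + 0.25·h(position 2) + 0.19·1
Solving: h(position 1) = 0.5356, h(position 2) = 0.4676.
Starting from position 1, the probability is 0.5356.

0.5356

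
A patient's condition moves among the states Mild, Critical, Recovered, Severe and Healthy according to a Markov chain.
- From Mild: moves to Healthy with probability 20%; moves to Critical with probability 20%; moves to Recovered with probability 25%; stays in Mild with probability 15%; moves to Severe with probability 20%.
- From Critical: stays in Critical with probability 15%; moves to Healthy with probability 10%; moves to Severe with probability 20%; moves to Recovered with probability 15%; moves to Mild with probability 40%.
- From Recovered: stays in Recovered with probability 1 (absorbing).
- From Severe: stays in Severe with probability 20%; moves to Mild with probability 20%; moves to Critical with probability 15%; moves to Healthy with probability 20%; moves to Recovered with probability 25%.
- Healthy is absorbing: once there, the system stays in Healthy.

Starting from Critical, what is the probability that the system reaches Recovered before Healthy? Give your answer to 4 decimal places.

0.5719

Let h(s) be the probability of absorption at Recovered starting from transient state s. Then h(Recovered) = 1 and h(Healthy) = 0. By first-step analysis:
h(Mild) = 0.15·h(Mild) + 0.2·h(Critical) + 0.25·1 + 0.2·h(Severe) + 0.2·0
h(Critical) = 0.4·h(Mild) + 0.15·h(Critical) + 0.15·1 + 0.2·h(Severe) + 0.1·0
h(Severe) = 0.2·h(Mild) + 0.15·h(Critical) + 0.25·1 + 0.2·h(Severe) + 0.2·0
Solving: h(Mild) = 0.5604, h(Critical) = 0.5719, h(Severe) = 0.5598.
Starting from Critical, the probability is 0.5719.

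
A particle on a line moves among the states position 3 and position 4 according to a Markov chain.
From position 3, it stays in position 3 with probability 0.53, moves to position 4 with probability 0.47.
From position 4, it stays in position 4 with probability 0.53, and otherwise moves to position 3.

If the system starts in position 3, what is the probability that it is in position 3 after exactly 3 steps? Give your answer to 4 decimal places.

Propagate the distribution vector 3 steps from position 3.
After 0 steps: (1.0000, 0.0000)
After 1 step: (0.5300, 0.4700)
After 2 steps: (0.5018, 0.4982)
After 3 steps: (0.5001, 0.4999)
P(in position 3 after 3 steps) = 0.5001

0.5001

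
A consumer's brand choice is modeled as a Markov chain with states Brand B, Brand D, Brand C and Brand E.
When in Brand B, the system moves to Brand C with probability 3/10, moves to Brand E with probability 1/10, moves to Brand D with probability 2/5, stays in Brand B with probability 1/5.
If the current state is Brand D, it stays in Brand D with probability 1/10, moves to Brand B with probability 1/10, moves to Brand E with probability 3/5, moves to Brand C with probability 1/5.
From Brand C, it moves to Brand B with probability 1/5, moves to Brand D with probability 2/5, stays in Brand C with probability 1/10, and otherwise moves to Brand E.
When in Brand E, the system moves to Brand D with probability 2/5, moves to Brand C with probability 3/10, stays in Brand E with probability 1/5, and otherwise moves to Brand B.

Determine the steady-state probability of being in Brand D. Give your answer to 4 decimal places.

Let the stationary distribution be π with π = πP and π_1 + π_2 + π_3 + π_4 = 1.
π_1 = 0.2·π_1 + 0.1·π_2 + 0.2·π_3 + 0.1·π_4
π_2 = 0.4·π_1 + 0.1·π_2 + 0.4·π_3 + 0.4·π_4
π_3 = 0.3·π_1 + 0.2·π_2 + 0.1·π_3 + 0.3·π_4
Solving with the normalization constraint gives π = (0.1360, 0.3077, 0.2244, 0.3319).
So the stationary probability of Brand D is 0.3077.

0.3077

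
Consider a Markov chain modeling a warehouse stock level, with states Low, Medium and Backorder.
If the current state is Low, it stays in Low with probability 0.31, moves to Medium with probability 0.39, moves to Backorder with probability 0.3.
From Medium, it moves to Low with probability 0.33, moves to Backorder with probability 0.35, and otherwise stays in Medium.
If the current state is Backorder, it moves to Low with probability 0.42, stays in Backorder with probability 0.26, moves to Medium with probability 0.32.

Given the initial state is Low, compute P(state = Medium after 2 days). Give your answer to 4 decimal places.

Sum over the intermediate state after 1 day:
P = P(Low→Low)·P(Low→Medium) + P(Low→Medium)·P(Medium→Medium) + P(Low→Backorder)·P(Backorder→Medium)
  = 0.31×0.39 + 0.39×0.32 + 0.3×0.32
  = 0.1209 + 0.1248 + 0.0960 = 0.3417

0.3417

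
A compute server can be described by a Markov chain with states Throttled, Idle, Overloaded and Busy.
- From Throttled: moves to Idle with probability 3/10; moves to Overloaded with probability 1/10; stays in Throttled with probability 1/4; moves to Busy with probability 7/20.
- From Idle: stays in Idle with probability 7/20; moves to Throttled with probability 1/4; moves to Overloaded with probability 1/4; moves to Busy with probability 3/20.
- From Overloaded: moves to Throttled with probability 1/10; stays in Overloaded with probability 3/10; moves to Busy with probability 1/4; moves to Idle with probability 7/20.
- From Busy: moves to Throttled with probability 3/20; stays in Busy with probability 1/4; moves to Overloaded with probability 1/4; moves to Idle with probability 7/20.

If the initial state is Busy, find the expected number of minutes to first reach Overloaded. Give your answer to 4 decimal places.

Let t(s) be the expected number of minutes to first reach Overloaded from state s, with t(Overloaded) = 0. Conditioning on the first minute:
t(Throttled) = 1 + 0.25·t(Throttled) + 0.3·t(Idle) + 0.35·t(Busy)
t(Idle) = 1 + 0.25·t(Throttled) + 0.35·t(Idle) + 0.15·t(Busy)
t(Busy) = 1 + 0.15·t(Throttled) + 0.35·t(Idle) + 0.25·t(Busy)
Solving: t(Throttled) = 5.3149, t(Idle) = 4.6348, t(Busy) = 4.5592.
Expected minutes from Busy to Overloaded: 4.5592.

4.5592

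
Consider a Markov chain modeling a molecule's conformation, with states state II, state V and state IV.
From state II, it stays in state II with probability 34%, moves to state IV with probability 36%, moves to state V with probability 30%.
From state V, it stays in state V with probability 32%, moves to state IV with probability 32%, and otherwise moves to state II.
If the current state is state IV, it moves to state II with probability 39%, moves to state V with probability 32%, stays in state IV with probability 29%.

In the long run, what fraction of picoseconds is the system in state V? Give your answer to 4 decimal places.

Let the stationary distribution be π with π = πP and π_1 + π_2 + π_3 = 1.
π_1 = 0.34·π_1 + 0.36·π_2 + 0.39·π_3
π_2 = 0.3·π_1 + 0.32·π_2 + 0.32·π_3
Solving with the normalization constraint gives π = (0.3625, 0.3128, 0.3248).
So the stationary probability of state V is 0.3128.

0.3128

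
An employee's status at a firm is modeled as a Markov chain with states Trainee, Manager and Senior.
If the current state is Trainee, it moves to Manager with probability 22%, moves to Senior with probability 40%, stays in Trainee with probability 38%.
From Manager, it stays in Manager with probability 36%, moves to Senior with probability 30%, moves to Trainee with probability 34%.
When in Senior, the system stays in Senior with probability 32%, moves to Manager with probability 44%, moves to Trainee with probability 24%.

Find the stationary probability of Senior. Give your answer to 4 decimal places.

0.3387

Let the stationary distribution be π with π = πP and π_1 + π_2 + π_3 = 1.
π_1 = 0.38·π_1 + 0.34·π_2 + 0.24·π_3
π_2 = 0.22·π_1 + 0.36·π_2 + 0.44·π_3
Solving with the normalization constraint gives π = (0.3189, 0.3424, 0.3387).
So the stationary probability of Senior is 0.3387.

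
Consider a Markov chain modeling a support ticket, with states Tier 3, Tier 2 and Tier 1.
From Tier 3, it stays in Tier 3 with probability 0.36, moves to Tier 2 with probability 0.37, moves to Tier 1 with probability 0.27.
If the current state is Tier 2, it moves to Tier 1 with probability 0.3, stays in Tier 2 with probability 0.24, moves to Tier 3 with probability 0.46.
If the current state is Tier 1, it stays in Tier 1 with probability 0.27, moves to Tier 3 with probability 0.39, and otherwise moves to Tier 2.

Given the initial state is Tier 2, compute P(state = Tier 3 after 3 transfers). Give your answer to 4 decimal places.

Propagate the distribution vector 3 transfers from Tier 2.
After 0 transfers: (0.0000, 1.0000, 0.0000)
After 1 transfer: (0.4600, 0.2400, 0.3000)
After 2 transfers: (0.3930, 0.3298, 0.2772)
After 3 transfers: (0.4013, 0.3188, 0.2799)
P(in Tier 3 after 3 transfers) = 0.4013

0.4013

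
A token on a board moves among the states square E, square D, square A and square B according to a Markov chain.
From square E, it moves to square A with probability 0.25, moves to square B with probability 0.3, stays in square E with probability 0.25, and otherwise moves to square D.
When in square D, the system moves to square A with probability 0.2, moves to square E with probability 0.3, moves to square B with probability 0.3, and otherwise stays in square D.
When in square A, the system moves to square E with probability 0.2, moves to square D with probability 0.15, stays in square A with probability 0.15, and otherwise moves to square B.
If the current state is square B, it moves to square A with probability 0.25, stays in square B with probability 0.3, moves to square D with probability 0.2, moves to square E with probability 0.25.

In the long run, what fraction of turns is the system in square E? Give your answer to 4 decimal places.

0.2485

Let the stationary distribution be π with π = πP and π_1 + π_2 + π_3 + π_4 = 1.
π_1 = 0.25·π_1 + 0.3·π_2 + 0.2·π_3 + 0.25·π_4
π_2 = 0.2·π_1 + 0.2·π_2 + 0.15·π_3 + 0.2·π_4
π_3 = 0.25·π_1 + 0.2·π_2 + 0.15·π_3 + 0.25·π_4
Solving with the normalization constraint gives π = (0.2485, 0.1891, 0.2187, 0.3437).
So the stationary probability of square E is 0.2485.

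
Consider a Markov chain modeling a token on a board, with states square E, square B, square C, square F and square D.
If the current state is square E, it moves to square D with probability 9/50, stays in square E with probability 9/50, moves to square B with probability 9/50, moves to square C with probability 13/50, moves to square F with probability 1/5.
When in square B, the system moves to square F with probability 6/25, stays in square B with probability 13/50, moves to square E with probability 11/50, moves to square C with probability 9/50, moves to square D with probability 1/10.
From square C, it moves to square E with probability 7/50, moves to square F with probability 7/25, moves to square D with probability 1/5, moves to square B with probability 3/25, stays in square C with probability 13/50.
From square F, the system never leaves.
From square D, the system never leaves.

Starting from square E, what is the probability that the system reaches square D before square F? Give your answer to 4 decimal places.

Let h(s) be the probability of absorption at square D starting from transient state s. Then h(square D) = 1 and h(square F) = 0. By first-step analysis:
h(square E) = 0.18·h(square E) + 0.18·h(square B) + 0.26·h(square C) + 0.2·0 + 0.18·1
h(square B) = 0.22·h(square E) + 0.26·h(square B) + 0.18·h(square C) + 0.24·0 + 0.1·1
h(square C) = 0.14·h(square E) + 0.12·h(square B) + 0.26·h(square C) + 0.28·0 + 0.2·1
Solving: h(square E) = 0.4292, h(square B) = 0.3625, h(square C) = 0.4103.
Starting from square E, the probability is 0.4292.

0.4292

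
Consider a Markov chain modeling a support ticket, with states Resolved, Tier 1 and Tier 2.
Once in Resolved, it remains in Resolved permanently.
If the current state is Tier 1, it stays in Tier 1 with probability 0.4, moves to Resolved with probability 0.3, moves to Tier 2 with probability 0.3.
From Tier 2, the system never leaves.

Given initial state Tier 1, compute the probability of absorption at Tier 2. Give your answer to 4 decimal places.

0.5000

Let h(s) be the probability of absorption at Tier 2 starting from transient state s. Then h(Tier 2) = 1 and h(Resolved) = 0. By first-step analysis:
h(Tier 1) = 0.3·0 + 0.4·h(Tier 1) + 0.3·1
Solving: h(Tier 1) = 0.5000.
Starting from Tier 1, the probability is 0.5000.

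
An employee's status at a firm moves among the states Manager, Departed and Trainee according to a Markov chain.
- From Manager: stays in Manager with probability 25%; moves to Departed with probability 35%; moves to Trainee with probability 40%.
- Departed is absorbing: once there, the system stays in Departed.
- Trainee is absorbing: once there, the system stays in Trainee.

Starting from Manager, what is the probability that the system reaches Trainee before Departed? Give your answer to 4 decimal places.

Let h(s) be the probability of absorption at Trainee starting from transient state s. Then h(Trainee) = 1 and h(Departed) = 0. By first-step analysis:
h(Manager) = 0.25·h(Manager) + 0.35·0 + 0.4·1
Solving: h(Manager) = 0.5333.
Starting from Manager, the probability is 0.5333.

0.5333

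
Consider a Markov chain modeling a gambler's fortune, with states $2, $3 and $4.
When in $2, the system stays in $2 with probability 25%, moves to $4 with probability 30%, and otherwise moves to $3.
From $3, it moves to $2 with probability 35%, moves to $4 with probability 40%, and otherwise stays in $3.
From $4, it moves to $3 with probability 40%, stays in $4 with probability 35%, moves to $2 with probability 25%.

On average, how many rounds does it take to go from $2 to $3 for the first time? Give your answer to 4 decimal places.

2.3030

Let t(s) be the expected number of rounds to first reach $3 from state s, with t($3) = 0. Conditioning on the first round:
t($2) = 1 + 0.25·t($2) + 0.3·t($4)
t($4) = 1 + 0.25·t($2) + 0.35·t($4)
Solving: t($2) = 2.3030, t($4) = 2.4242.
Expected rounds from $2 to $3: 2.3030.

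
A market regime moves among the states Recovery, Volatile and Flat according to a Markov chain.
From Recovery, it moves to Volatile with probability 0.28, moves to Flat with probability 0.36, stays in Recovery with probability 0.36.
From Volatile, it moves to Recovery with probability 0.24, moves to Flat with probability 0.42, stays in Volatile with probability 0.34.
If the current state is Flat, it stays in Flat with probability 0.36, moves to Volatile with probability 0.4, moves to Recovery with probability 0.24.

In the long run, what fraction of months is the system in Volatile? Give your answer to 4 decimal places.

0.3465

Let the stationary distribution be π with π = πP and π_1 + π_2 + π_3 = 1.
π_1 = 0.36·π_1 + 0.24·π_2 + 0.24·π_3
π_2 = 0.28·π_1 + 0.34·π_2 + 0.4·π_3
Solving with the normalization constraint gives π = (0.2727, 0.3465, 0.3808).
So the stationary probability of Volatile is 0.3465.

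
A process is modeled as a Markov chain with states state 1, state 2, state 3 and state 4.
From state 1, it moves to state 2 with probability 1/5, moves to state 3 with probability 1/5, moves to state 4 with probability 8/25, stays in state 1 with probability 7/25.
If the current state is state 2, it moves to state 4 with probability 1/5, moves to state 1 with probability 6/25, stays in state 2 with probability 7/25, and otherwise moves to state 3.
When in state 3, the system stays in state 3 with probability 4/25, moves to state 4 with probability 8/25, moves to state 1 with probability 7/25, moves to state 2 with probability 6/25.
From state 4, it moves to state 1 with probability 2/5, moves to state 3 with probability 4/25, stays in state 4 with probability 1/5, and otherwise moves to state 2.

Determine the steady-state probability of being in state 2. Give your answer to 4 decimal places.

Let the stationary distribution be π with π = πP and π_1 + π_2 + π_3 + π_4 = 1.
π_1 = 0.28·π_1 + 0.24·π_2 + 0.28·π_3 + 0.4·π_4
π_2 = 0.2·π_1 + 0.28·π_2 + 0.24·π_3 + 0.24·π_4
π_3 = 0.2·π_1 + 0.28·π_2 + 0.16·π_3 + 0.16·π_4
Solving with the normalization constraint gives π = (0.3017, 0.2374, 0.2006, 0.2603).
So the stationary probability of state 2 is 0.2374.

0.2374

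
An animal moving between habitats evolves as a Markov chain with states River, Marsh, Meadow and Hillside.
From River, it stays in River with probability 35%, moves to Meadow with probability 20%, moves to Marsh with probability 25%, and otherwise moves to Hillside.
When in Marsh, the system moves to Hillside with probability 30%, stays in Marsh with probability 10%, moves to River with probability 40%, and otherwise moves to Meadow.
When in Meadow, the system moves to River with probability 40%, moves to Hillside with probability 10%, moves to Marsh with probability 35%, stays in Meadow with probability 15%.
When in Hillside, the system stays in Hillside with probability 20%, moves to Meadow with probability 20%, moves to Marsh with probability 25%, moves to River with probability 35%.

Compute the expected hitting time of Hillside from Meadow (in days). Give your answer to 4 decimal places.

Let t(s) be the expected number of days to first reach Hillside from state s, with t(Hillside) = 0. Conditioning on the first day:
t(River) = 1 + 0.35·t(River) + 0.25·t(Marsh) + 0.2·t(Meadow)
t(Marsh) = 1 + 0.4·t(River) + 0.1·t(Marsh) + 0.2·t(Meadow)
t(Meadow) = 1 + 0.4·t(River) + 0.35·t(Marsh) + 0.15·t(Meadow)
Solving: t(River) = 4.8936, t(Marsh) = 4.4681, t(Meadow) = 5.3191.
Expected days from Meadow to Hillside: 5.3191.

5.3191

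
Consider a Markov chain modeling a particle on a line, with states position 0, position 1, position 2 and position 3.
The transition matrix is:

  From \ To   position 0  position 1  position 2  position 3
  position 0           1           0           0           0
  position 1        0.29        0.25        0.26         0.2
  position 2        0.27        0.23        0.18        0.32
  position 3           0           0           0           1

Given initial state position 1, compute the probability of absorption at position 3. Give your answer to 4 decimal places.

Let h(s) be the probability of absorption at position 3 starting from transient state s. Then h(position 3) = 1 and h(position 0) = 0. By first-step analysis:
h(position 1) = 0.29·0 + 0.25·h(position 1) + 0.26·h(position 2) + 0.2·1
h(position 2) = 0.27·0 + 0.23·h(position 1) + 0.18·h(position 2) + 0.32·1
Solving: h(position 1) = 0.4452, h(position 2) = 0.5151.
Starting from position 1, the probability is 0.4452.

0.4452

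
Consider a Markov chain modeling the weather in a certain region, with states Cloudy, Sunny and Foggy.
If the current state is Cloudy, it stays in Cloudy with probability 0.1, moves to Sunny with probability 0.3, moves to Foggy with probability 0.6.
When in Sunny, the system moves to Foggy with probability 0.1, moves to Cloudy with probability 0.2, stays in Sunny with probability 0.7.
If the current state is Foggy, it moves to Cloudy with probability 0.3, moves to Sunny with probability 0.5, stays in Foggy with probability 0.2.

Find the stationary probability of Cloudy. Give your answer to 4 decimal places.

Let the stationary distribution be π with π = πP and π_1 + π_2 + π_3 = 1.
π_1 = 0.1·π_1 + 0.2·π_2 + 0.3·π_3
π_2 = 0.3·π_1 + 0.7·π_2 + 0.5·π_3
Solving with the normalization constraint gives π = (0.2021, 0.5745, 0.2234).
So the stationary probability of Cloudy is 0.2021.

0.2021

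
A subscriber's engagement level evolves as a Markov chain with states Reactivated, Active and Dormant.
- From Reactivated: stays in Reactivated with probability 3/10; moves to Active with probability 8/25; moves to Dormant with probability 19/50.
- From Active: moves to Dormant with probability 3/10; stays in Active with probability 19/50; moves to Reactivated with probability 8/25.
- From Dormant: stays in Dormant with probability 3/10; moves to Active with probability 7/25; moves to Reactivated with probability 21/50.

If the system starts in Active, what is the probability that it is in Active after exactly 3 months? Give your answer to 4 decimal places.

0.3268

Propagate the distribution vector 3 months from Active.
After 0 months: (0.0000, 1.0000, 0.0000)
After 1 month: (0.3200, 0.3800, 0.3000)
After 2 months: (0.3436, 0.3308, 0.3256)
After 3 months: (0.3457, 0.3268, 0.3275)
P(in Active after 3 months) = 0.3268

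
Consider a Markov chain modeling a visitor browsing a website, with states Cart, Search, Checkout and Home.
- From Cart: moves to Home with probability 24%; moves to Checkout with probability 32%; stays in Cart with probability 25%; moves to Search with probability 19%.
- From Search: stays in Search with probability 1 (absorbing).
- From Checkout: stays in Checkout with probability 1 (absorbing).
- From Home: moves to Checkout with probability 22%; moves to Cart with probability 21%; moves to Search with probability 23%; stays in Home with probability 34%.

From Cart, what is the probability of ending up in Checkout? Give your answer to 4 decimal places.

Let h(s) be the probability of absorption at Checkout starting from transient state s. Then h(Checkout) = 1 and h(Search) = 0. By first-step analysis:
h(Cart) = 0.25·h(Cart) + 0.19·0 + 0.32·1 + 0.24·h(Home)
h(Home) = 0.21·h(Cart) + 0.23·0 + 0.22·1 + 0.34·h(Home)
Solving: h(Cart) = 0.5938, h(Home) = 0.5223.
Starting from Cart, the probability is 0.5938.

0.5938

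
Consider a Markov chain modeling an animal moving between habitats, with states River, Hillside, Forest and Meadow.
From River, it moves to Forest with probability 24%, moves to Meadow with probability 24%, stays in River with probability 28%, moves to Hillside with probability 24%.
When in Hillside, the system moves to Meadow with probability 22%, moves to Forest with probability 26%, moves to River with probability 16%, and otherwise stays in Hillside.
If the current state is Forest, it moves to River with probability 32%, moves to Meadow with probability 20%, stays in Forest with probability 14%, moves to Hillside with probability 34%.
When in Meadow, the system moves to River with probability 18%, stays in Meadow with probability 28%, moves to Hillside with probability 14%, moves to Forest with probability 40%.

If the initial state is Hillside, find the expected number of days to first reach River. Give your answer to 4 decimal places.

4.8477

Let t(s) be the expected number of days to first reach River from state s, with t(River) = 0. Conditioning on the first day:
t(Hillside) = 1 + 0.36·t(Hillside) + 0.26·t(Forest) + 0.22·t(Meadow)
t(Forest) = 1 + 0.34·t(Hillside) + 0.14·t(Forest) + 0.2·t(Meadow)
t(Meadow) = 1 + 0.14·t(Hillside) + 0.4·t(Forest) + 0.28·t(Meadow)
Solving: t(Hillside) = 4.8477, t(Forest) = 4.1589, t(Meadow) = 4.6420.
Expected days from Hillside to River: 4.8477.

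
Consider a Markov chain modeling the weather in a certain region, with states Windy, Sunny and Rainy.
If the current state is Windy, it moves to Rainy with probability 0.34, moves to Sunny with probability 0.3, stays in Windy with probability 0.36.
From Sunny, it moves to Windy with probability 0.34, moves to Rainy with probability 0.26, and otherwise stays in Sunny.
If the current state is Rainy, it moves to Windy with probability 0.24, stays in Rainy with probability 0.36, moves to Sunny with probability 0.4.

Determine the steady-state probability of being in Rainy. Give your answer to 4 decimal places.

0.3169

Let the stationary distribution be π with π = πP and π_1 + π_2 + π_3 = 1.
π_1 = 0.36·π_1 + 0.34·π_2 + 0.24·π_3
π_2 = 0.3·π_1 + 0.4·π_2 + 0.4·π_3
Solving with the normalization constraint gives π = (0.3146, 0.3685, 0.3169).
So the stationary probability of Rainy is 0.3169.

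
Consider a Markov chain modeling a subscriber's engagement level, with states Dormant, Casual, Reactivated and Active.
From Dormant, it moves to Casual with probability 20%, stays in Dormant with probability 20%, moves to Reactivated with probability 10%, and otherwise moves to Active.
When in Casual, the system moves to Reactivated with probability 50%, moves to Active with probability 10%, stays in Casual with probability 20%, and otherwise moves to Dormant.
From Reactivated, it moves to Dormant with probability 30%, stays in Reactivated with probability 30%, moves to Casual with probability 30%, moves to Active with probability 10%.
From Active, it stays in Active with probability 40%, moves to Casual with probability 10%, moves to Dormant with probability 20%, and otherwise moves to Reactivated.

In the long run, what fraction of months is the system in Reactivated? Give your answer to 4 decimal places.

0.2945

Let the stationary distribution be π with π = πP and π_1 + π_2 + π_3 + π_4 = 1.
π_1 = 0.2·π_1 + 0.2·π_2 + 0.3·π_3 + 0.2·π_4
π_2 = 0.2·π_1 + 0.2·π_2 + 0.3·π_3 + 0.1·π_4
π_3 = 0.1·π_1 + 0.5·π_2 + 0.3·π_3 + 0.3·π_4
Solving with the normalization constraint gives π = (0.2295, 0.2021, 0.2945, 0.2740).
So the stationary probability of Reactivated is 0.2945.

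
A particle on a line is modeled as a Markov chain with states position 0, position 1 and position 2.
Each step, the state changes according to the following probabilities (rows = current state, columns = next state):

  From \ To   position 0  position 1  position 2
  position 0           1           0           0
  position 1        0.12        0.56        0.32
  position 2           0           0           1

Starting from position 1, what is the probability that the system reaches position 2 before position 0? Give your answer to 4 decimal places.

Let h(s) be the probability of absorption at position 2 starting from transient state s. Then h(position 2) = 1 and h(position 0) = 0. By first-step analysis:
h(position 1) = 0.12·0 + 0.56·h(position 1) + 0.32·1
Solving: h(position 1) = 0.7273.
Starting from position 1, the probability is 0.7273.

0.7273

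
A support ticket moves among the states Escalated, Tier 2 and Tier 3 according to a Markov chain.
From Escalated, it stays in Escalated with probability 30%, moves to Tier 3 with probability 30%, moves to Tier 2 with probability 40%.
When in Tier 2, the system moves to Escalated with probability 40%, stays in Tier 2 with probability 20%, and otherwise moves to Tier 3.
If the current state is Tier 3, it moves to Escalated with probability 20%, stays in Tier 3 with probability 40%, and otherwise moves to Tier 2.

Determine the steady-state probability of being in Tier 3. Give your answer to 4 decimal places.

Let the stationary distribution be π with π = πP and π_1 + π_2 + π_3 = 1.
π_1 = 0.3·π_1 + 0.4·π_2 + 0.2·π_3
π_2 = 0.4·π_1 + 0.2·π_2 + 0.4·π_3
Solving with the normalization constraint gives π = (0.2963, 0.3333, 0.3704).
So the stationary probability of Tier 3 is 0.3704.

0.3704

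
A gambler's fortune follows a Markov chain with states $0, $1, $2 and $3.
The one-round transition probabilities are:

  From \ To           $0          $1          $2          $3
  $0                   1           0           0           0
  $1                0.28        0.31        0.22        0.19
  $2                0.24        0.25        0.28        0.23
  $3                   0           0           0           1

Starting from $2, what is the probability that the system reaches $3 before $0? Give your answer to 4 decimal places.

0.4667

Let h(s) be the probability of absorption at $3 starting from transient state s. Then h($3) = 1 and h($0) = 0. By first-step analysis:
h($1) = 0.28·0 + 0.31·h($1) + 0.22·h($2) + 0.19·1
h($2) = 0.24·0 + 0.25·h($1) + 0.28·h($2) + 0.23·1
Solving: h($1) = 0.4242, h($2) = 0.4667.
Starting from $2, the probability is 0.4667.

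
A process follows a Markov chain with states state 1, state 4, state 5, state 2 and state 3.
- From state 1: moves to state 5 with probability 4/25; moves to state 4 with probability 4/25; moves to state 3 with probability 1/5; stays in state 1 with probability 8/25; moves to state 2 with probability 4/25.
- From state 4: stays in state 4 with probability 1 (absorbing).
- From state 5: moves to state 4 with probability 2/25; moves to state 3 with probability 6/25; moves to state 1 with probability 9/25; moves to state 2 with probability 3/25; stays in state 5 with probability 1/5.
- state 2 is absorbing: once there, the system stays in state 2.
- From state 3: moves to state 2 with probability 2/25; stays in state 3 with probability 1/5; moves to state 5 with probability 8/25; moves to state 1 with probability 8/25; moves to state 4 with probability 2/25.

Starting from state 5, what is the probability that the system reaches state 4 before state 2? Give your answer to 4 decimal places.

Let h(s) be the probability of absorption at state 4 starting from transient state s. Then h(state 4) = 1 and h(state 2) = 0. By first-step analysis:
h(state 1) = 0.32·h(state 1) + 0.16·1 + 0.16·h(state 5) + 0.16·0 + 0.2·h(state 3)
h(state 5) = 0.36·h(state 1) + 0.08·1 + 0.2·h(state 5) + 0.12·0 + 0.24·h(state 3)
h(state 3) = 0.32·h(state 1) + 0.08·1 + 0.32·h(state 5) + 0.08·0 + 0.2·h(state 3)
Solving: h(state 1) = 0.4847, h(state 5) = 0.4617, h(state 3) = 0.4785.
Starting from state 5, the probability is 0.4617.

0.4617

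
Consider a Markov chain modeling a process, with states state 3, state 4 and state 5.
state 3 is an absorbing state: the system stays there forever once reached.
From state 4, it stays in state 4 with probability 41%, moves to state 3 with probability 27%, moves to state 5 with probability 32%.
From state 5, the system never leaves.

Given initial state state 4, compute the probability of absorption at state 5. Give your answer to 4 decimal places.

0.5424

Let h(s) be the probability of absorption at state 5 starting from transient state s. Then h(state 5) = 1 and h(state 3) = 0. By first-step analysis:
h(state 4) = 0.27·0 + 0.41·h(state 4) + 0.32·1
Solving: h(state 4) = 0.5424.
Starting from state 4, the probability is 0.5424.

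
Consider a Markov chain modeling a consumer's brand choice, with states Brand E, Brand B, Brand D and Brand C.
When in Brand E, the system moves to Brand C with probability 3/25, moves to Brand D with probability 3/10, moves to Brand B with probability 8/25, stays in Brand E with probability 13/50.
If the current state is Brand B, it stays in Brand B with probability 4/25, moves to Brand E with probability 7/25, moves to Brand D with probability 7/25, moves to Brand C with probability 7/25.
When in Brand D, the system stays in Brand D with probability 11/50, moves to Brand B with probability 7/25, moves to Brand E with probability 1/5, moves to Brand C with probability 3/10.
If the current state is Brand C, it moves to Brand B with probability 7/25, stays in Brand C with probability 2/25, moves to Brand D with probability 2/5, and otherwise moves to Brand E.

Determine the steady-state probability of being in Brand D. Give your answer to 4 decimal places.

Let the stationary distribution be π with π = πP and π_1 + π_2 + π_3 + π_4 = 1.
π_1 = 0.26·π_1 + 0.28·π_2 + 0.2·π_3 + 0.24·π_4
π_2 = 0.32·π_1 + 0.16·π_2 + 0.28·π_3 + 0.28·π_4
π_3 = 0.3·π_1 + 0.28·π_2 + 0.22·π_3 + 0.4·π_4
Solving with the normalization constraint gives π = (0.2435, 0.2587, 0.2920, 0.2057).
So the stationary probability of Brand D is 0.2920.

0.2920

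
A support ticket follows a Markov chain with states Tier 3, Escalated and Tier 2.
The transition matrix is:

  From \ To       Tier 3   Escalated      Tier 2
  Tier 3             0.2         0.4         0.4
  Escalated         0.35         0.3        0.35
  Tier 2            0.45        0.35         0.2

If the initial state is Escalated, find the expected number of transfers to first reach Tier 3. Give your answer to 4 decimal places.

2.6286

Let t(s) be the expected number of transfers to first reach Tier 3 from state s, with t(Tier 3) = 0. Conditioning on the first transfer:
t(Escalated) = 1 + 0.3·t(Escalated) + 0.35·t(Tier 2)
t(Tier 2) = 1 + 0.35·t(Escalated) + 0.2·t(Tier 2)
Solving: t(Escalated) = 2.6286, t(Tier 2) = 2.4000.
Expected transfers from Escalated to Tier 3: 2.6286.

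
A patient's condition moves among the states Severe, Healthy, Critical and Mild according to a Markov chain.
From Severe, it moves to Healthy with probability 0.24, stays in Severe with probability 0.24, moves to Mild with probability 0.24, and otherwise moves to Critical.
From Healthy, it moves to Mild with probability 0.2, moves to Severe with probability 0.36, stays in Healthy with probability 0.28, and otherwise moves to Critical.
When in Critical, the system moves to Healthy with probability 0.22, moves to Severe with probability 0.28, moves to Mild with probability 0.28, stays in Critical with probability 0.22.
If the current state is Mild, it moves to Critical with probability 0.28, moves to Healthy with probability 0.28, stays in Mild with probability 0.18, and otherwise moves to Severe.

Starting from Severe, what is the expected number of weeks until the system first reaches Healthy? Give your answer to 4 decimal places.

Let t(s) be the expected number of weeks to first reach Healthy from state s, with t(Healthy) = 0. Conditioning on the first week:
t(Severe) = 1 + 0.24·t(Severe) + 0.28·t(Critical) + 0.24·t(Mild)
t(Critical) = 1 + 0.28·t(Severe) + 0.22·t(Critical) + 0.28·t(Mild)
t(Mild) = 1 + 0.26·t(Severe) + 0.28·t(Critical) + 0.18·t(Mild)
Solving: t(Severe) = 4.0955, t(Critical) = 4.1669, t(Mild) = 3.9409.
Expected weeks from Severe to Healthy: 4.0955.

4.0955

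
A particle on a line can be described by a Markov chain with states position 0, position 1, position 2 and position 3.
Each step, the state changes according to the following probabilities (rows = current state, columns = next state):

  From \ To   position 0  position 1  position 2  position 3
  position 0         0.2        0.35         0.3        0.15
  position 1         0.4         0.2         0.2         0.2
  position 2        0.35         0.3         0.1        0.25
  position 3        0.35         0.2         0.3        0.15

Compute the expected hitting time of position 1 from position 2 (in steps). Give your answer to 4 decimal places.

Let t(s) be the expected number of steps to first reach position 1 from state s, with t(position 1) = 0. Conditioning on the first step:
t(position 0) = 1 + 0.2·t(position 0) + 0.3·t(position 2) + 0.15·t(position 3)
t(position 2) = 1 + 0.35·t(position 0) + 0.1·t(position 2) + 0.25·t(position 3)
t(position 3) = 1 + 0.35·t(position 0) + 0.3·t(position 2) + 0.15·t(position 3)
Solving: t(position 0) = 3.2129, t(position 2) = 3.3869, t(position 3) = 3.6948.
Expected steps from position 2 to position 1: 3.3869.

3.3869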